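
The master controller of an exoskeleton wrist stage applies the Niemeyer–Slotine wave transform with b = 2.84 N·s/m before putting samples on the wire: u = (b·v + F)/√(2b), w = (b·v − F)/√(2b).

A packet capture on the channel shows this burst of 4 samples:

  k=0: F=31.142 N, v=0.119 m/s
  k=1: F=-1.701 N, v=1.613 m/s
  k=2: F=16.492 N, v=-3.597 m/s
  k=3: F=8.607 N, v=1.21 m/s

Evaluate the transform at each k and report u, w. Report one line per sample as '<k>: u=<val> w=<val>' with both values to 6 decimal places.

k=0: b·v=2.84×0.119=0.337960; √(2b)=2.383275; u=(0.337960+31.142)/2.383275=13.208698, w=(0.337960−31.142)/2.383275=-12.925088
k=1: b·v=2.84×1.613=4.580920; √(2b)=2.383275; u=(4.580920+(-1.701))/2.383275=1.208388, w=(4.580920−(-1.701))/2.383275=2.635835
k=2: b·v=2.84×(-3.597)=-10.215480; √(2b)=2.383275; u=(-10.215480+16.492)/2.383275=2.633569, w=(-10.215480−16.492)/2.383275=-11.206210
k=3: b·v=2.84×1.21=3.436400; √(2b)=2.383275; u=(3.436400+8.607)/2.383275=5.053298, w=(3.436400−8.607)/2.383275=-2.169536

0: u=13.208698 w=-12.925088
1: u=1.208388 w=2.635835
2: u=2.633569 w=-11.206210
3: u=5.053298 w=-2.169536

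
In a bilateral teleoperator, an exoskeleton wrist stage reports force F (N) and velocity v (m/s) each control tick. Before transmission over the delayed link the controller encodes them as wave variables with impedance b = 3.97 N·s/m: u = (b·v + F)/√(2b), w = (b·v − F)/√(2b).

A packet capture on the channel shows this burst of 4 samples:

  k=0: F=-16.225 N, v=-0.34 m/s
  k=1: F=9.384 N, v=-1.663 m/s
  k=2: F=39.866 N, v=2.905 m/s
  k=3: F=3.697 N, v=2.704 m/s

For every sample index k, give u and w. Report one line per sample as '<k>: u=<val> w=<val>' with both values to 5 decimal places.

0: u=-6.23706 w=5.27901
1: u=0.98726 w=-5.67326
2: u=18.24077 w=-10.05506
3: u=5.12168 w=2.49765

k=0: b·v=3.97×(-0.34)=-1.34980; √(2b)=2.81780; u=(-1.34980+(-16.225))/2.81780=-6.23706, w=(-1.34980−(-16.225))/2.81780=5.27901
k=1: b·v=3.97×(-1.663)=-6.60211; √(2b)=2.81780; u=(-6.60211+9.384)/2.81780=0.98726, w=(-6.60211−9.384)/2.81780=-5.67326
k=2: b·v=3.97×2.905=11.53285; √(2b)=2.81780; u=(11.53285+39.866)/2.81780=18.24077, w=(11.53285−39.866)/2.81780=-10.05506
k=3: b·v=3.97×2.704=10.73488; √(2b)=2.81780; u=(10.73488+3.697)/2.81780=5.12168, w=(10.73488−3.697)/2.81780=2.49765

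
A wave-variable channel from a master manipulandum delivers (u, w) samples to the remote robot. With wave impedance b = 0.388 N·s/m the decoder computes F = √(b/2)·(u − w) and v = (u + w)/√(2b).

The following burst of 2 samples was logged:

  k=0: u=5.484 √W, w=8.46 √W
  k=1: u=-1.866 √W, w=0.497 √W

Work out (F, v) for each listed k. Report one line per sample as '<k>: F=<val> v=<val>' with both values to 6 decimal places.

0: F=-1.310792 v=15.829111
1: F=-1.040794 v=-1.554077

k=0: u−w=-2.976000, u+w=13.944000; √(b/2)=0.440454, √(2b)=0.880909; F=0.440454×(-2.976)=-1.310792, v=13.944000/0.880909=15.829111
k=1: u−w=-2.363000, u+w=-1.369000; √(b/2)=0.440454, √(2b)=0.880909; F=0.440454×(-2.363)=-1.040794, v=-1.369000/0.880909=-1.554077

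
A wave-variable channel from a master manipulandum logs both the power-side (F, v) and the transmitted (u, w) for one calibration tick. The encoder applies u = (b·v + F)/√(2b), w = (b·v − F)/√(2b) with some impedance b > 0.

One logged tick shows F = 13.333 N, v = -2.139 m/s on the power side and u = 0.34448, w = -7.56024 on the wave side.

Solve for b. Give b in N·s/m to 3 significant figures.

b = 5.69 N·s/m

u + w = -7.21576;  u + w = √(2b)·v, so √(2b) = -7.21576/(-2.139) = 3.37343.
b = (√(2b))²/2 = 11.38001/2 = 5.69000.
(Check via u − w = 2F/√(2b): u − w = 7.90472, 2F/√(2b) = 7.90472.)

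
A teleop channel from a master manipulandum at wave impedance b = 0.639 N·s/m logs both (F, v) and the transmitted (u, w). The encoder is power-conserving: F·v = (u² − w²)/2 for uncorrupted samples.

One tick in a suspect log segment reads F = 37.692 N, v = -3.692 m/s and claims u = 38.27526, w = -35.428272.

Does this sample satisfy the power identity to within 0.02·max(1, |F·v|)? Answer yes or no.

no

F·v = 37.692×(-3.692) = -139.158864 W.
(u² − w²)/2 = (1464.995528 − 1255.162457)/2 = 104.916536 W.
|Δ| = 244.075400;  2% of max(1, |F·v|) = 2.783177.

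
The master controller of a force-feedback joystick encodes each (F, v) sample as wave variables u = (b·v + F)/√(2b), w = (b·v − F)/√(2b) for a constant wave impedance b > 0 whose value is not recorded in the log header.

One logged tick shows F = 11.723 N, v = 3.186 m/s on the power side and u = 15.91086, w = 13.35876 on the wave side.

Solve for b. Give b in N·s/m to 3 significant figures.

b = 42.2 N·s/m

u + w = 29.2696;  u + w = √(2b)·v, so √(2b) = 29.2696/3.186 = 9.1869.
b = (√(2b))²/2 = 84.4000/2 = 42.2000.
(Check via u − w = 2F/√(2b): u − w = 2.5521, 2F/√(2b) = 2.5521.)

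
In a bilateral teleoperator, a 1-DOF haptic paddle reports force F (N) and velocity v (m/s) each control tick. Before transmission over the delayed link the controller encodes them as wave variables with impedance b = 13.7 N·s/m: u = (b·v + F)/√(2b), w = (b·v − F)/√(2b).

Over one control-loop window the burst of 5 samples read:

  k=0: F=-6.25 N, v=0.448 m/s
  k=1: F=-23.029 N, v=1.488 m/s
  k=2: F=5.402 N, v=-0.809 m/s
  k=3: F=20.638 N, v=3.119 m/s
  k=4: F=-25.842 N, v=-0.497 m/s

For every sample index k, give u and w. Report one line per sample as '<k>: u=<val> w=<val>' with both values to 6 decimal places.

0: u=-0.021473 w=2.366529
1: u=-0.504996 w=8.293933
2: u=-1.085357 w=-3.149355
3: u=12.105891 w=4.220517
4: u=-6.237634 w=3.636087

k=0: b·v=13.7×0.448=6.137600; √(2b)=5.234501; u=(6.137600+(-6.25))/5.234501=-0.021473, w=(6.137600−(-6.25))/5.234501=2.366529
k=1: b·v=13.7×1.488=20.385600; √(2b)=5.234501; u=(20.385600+(-23.029))/5.234501=-0.504996, w=(20.385600−(-23.029))/5.234501=8.293933
k=2: b·v=13.7×(-0.809)=-11.083300; √(2b)=5.234501; u=(-11.083300+5.402)/5.234501=-1.085357, w=(-11.083300−5.402)/5.234501=-3.149355
k=3: b·v=13.7×3.119=42.730300; √(2b)=5.234501; u=(42.730300+20.638)/5.234501=12.105891, w=(42.730300−20.638)/5.234501=4.220517
k=4: b·v=13.7×(-0.497)=-6.808900; √(2b)=5.234501; u=(-6.808900+(-25.842))/5.234501=-6.237634, w=(-6.808900−(-25.842))/5.234501=3.636087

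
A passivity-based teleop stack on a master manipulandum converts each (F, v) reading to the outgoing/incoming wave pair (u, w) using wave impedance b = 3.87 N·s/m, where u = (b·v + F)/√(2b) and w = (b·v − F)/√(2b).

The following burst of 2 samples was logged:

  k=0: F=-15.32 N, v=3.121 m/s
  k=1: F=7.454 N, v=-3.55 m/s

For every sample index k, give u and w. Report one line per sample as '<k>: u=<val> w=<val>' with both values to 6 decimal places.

0: u=-1.165216 w=9.848105
1: u=-2.258917 w=-7.617487

k=0: b·v=3.87×3.121=12.078270; √(2b)=2.782086; u=(12.078270+(-15.32))/2.782086=-1.165216, w=(12.078270−(-15.32))/2.782086=9.848105
k=1: b·v=3.87×(-3.55)=-13.738500; √(2b)=2.782086; u=(-13.738500+7.454)/2.782086=-2.258917, w=(-13.738500−7.454)/2.782086=-7.617487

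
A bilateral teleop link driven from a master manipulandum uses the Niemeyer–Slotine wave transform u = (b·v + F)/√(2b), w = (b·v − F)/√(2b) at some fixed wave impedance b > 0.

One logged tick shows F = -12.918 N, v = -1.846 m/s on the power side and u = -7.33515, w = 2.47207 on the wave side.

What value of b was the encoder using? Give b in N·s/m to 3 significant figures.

u + w = -4.86308;  u + w = √(2b)·v, so √(2b) = -4.86308/(-1.846) = 2.63439.
b = (√(2b))²/2 = 6.94000/2 = 3.47000.
(Check via u − w = 2F/√(2b): u − w = -9.80722, 2F/√(2b) = -9.80721.)

b = 3.47 N·s/m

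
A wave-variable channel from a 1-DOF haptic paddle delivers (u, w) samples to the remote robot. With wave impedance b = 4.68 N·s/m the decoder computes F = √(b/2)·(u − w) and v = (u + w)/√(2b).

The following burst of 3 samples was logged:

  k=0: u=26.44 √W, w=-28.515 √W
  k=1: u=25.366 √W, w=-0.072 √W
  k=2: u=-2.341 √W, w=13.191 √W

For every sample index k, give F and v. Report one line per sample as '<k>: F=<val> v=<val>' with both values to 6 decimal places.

0: F=84.064985 v=-0.678235
1: F=38.912658 v=8.267603
2: F=-23.759391 v=3.546433

k=0: u−w=54.955000, u+w=-2.075000; √(b/2)=1.529706, √(2b)=3.059412; F=1.529706×54.955=84.064985, v=-2.075000/3.059412=-0.678235
k=1: u−w=25.438000, u+w=25.294000; √(b/2)=1.529706, √(2b)=3.059412; F=1.529706×25.438=38.912658, v=25.294000/3.059412=8.267603
k=2: u−w=-15.532000, u+w=10.850000; √(b/2)=1.529706, √(2b)=3.059412; F=1.529706×(-15.532)=-23.759391, v=10.850000/3.059412=3.546433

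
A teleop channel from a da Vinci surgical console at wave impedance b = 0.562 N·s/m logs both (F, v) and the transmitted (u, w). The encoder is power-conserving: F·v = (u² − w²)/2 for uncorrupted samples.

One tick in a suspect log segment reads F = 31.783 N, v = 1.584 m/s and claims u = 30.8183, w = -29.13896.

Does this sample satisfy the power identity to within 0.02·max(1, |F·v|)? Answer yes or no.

F·v = 31.783×1.584 = 50.34427 W.
(u² − w²)/2 = (949.76761 − 849.07899)/2 = 50.34431 W.
|Δ| = 0.00004;  2% of max(1, |F·v|) = 1.00689.

yes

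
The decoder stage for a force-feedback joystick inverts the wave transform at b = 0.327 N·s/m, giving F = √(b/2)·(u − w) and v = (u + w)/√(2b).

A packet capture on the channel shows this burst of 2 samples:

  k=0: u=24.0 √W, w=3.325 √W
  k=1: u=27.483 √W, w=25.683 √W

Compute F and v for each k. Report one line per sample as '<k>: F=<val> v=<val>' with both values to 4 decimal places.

k=0: u−w=20.6750, u+w=27.3250; √(b/2)=0.4044, √(2b)=0.8087; F=0.4044×20.675=8.3600, v=27.3250/0.8087=33.7887
k=1: u−w=1.8000, u+w=53.1660; √(b/2)=0.4044, √(2b)=0.8087; F=0.4044×1.8=0.7278, v=53.1660/0.8087=65.7423

0: F=8.3600 v=33.7887
1: F=0.7278 v=65.7423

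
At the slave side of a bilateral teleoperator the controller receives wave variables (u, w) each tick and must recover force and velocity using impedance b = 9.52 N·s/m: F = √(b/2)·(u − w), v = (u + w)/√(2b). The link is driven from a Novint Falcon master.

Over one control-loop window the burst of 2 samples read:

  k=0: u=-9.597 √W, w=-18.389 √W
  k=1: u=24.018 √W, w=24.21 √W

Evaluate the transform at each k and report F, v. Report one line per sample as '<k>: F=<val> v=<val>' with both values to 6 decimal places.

0: F=19.181879 v=-6.413681
1: F=-0.418895 v=11.052634

k=0: u−w=8.792000, u+w=-27.986000; √(b/2)=2.181742, √(2b)=4.363485; F=2.181742×8.792=19.181879, v=-27.986000/4.363485=-6.413681
k=1: u−w=-0.192000, u+w=48.228000; √(b/2)=2.181742, √(2b)=4.363485; F=2.181742×(-0.192)=-0.418895, v=48.228000/4.363485=11.052634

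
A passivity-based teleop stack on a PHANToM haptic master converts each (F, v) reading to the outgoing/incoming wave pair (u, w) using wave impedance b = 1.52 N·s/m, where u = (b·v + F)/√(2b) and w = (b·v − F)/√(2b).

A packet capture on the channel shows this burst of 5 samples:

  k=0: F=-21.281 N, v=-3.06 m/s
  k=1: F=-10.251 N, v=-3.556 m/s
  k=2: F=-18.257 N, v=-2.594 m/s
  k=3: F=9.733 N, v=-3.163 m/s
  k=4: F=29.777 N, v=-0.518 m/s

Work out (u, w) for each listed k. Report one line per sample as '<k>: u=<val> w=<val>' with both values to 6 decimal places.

k=0: b·v=1.52×(-3.06)=-4.651200; √(2b)=1.743560; u=(-4.651200+(-21.281))/1.743560=-14.873137, w=(-4.651200−(-21.281))/1.743560=9.537844
k=1: b·v=1.52×(-3.556)=-5.405120; √(2b)=1.743560; u=(-5.405120+(-10.251))/1.743560=-8.979401, w=(-5.405120−(-10.251))/1.743560=2.779303
k=2: b·v=1.52×(-2.594)=-3.942880; √(2b)=1.743560; u=(-3.942880+(-18.257))/1.743560=-12.732504, w=(-3.942880−(-18.257))/1.743560=8.209711
k=3: b·v=1.52×(-3.163)=-4.807760; √(2b)=1.743560; u=(-4.807760+9.733)/1.743560=2.824819, w=(-4.807760−9.733)/1.743560=-8.339698
k=4: b·v=1.52×(-0.518)=-0.787360; √(2b)=1.743560; u=(-0.787360+29.777)/1.743560=16.626699, w=(-0.787360−29.777)/1.743560=-17.529863

0: u=-14.873137 w=9.537844
1: u=-8.979401 w=2.779303
2: u=-12.732504 w=8.209711
3: u=2.824819 w=-8.339698
4: u=16.626699 w=-17.529863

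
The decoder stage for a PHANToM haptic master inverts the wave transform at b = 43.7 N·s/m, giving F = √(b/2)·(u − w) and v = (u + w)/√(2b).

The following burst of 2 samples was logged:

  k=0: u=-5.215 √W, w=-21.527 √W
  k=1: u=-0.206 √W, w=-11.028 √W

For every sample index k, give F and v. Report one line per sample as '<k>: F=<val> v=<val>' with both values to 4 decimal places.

k=0: u−w=16.3120, u+w=-26.7420; √(b/2)=4.6744, √(2b)=9.3488; F=4.6744×16.312=76.2488, v=-26.7420/9.3488=-2.8605
k=1: u−w=10.8220, u+w=-11.2340; √(b/2)=4.6744, √(2b)=9.3488; F=4.6744×10.822=50.5863, v=-11.2340/9.3488=-1.2017

0: F=76.2488 v=-2.8605
1: F=50.5863 v=-1.2017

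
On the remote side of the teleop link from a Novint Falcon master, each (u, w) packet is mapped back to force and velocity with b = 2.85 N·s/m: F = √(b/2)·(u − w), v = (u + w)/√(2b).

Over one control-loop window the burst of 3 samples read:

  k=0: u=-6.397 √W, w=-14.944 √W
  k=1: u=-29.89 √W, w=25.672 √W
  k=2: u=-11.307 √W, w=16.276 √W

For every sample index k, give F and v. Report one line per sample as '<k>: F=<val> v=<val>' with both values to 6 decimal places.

0: F=10.202841 v=-8.938761
1: F=-66.326228 v=-1.766726
2: F=-32.926755 v=2.081285

k=0: u−w=8.547000, u+w=-21.341000; √(b/2)=1.193734, √(2b)=2.387467; F=1.193734×8.547=10.202841, v=-21.341000/2.387467=-8.938761
k=1: u−w=-55.562000, u+w=-4.218000; √(b/2)=1.193734, √(2b)=2.387467; F=1.193734×(-55.562)=-66.326228, v=-4.218000/2.387467=-1.766726
k=2: u−w=-27.583000, u+w=4.969000; √(b/2)=1.193734, √(2b)=2.387467; F=1.193734×(-27.583)=-32.926755, v=4.969000/2.387467=2.081285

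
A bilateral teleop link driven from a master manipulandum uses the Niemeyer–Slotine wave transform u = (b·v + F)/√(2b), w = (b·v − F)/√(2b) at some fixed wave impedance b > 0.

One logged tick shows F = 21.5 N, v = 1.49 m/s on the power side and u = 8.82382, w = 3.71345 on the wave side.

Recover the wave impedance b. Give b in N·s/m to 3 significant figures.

u + w = 12.5373;  u + w = √(2b)·v, so √(2b) = 12.5373/1.49 = 8.4143.
b = (√(2b))²/2 = 70.8000/2 = 35.4000.
(Check via u − w = 2F/√(2b): u − w = 5.1104, 2F/√(2b) = 5.1104.)

b = 35.4 N·s/m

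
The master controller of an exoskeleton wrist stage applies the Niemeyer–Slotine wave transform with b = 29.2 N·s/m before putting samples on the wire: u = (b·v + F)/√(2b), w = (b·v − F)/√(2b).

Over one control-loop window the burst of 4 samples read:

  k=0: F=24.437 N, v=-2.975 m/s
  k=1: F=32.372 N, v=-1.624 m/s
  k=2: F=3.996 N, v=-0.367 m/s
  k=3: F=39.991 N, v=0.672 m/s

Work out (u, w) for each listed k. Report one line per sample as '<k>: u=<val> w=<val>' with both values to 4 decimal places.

k=0: b·v=29.2×(-2.975)=-86.8700; √(2b)=7.6420; u=(-86.8700+24.437)/7.6420=-8.1697, w=(-86.8700−24.437)/7.6420=-14.5652
k=1: b·v=29.2×(-1.624)=-47.4208; √(2b)=7.6420; u=(-47.4208+32.372)/7.6420=-1.9692, w=(-47.4208−32.372)/7.6420=-10.4414
k=2: b·v=29.2×(-0.367)=-10.7164; √(2b)=7.6420; u=(-10.7164+3.996)/7.6420=-0.8794, w=(-10.7164−3.996)/7.6420=-1.9252
k=3: b·v=29.2×0.672=19.6224; √(2b)=7.6420; u=(19.6224+39.991)/7.6420=7.8008, w=(19.6224−39.991)/7.6420=-2.6654

0: u=-8.1697 w=-14.5652
1: u=-1.9692 w=-10.4414
2: u=-0.8794 w=-1.9252
3: u=7.8008 w=-2.6654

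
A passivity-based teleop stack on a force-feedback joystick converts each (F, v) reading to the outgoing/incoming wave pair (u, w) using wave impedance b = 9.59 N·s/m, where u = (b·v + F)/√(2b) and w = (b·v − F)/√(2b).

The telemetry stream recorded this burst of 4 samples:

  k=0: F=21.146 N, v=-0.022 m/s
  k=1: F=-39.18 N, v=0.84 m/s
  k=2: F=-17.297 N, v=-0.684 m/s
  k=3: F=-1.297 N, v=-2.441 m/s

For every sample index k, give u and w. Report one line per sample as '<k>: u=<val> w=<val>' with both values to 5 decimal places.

k=0: b·v=9.59×(-0.022)=-0.21098; √(2b)=4.37950; u=(-0.21098+21.146)/4.37950=4.78023, w=(-0.21098−21.146)/4.37950=-4.87658
k=1: b·v=9.59×0.84=8.05560; √(2b)=4.37950; u=(8.05560+(-39.18))/4.37950=-7.10684, w=(8.05560−(-39.18))/4.37950=10.78562
k=2: b·v=9.59×(-0.684)=-6.55956; √(2b)=4.37950; u=(-6.55956+(-17.297))/4.37950=-5.44733, w=(-6.55956−(-17.297))/4.37950=2.45175
k=3: b·v=9.59×(-2.441)=-23.40919; √(2b)=4.37950; u=(-23.40919+(-1.297))/4.37950=-5.64133, w=(-23.40919−(-1.297))/4.37950=-5.04902

0: u=4.78023 w=-4.87658
1: u=-7.10684 w=10.78562
2: u=-5.44733 w=2.45175
3: u=-5.64133 w=-5.04902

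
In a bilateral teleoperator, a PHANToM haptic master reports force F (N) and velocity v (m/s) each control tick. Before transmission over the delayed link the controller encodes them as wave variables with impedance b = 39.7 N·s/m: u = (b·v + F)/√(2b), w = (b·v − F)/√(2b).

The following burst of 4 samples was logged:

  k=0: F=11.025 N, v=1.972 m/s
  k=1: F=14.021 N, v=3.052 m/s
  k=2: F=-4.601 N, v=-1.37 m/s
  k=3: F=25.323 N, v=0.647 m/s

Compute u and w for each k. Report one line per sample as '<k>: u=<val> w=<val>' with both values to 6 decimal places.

0: u=10.023199 w=7.548637
1: u=15.171186 w=12.024172
2: u=-6.620155 w=-5.587460
3: u=5.724476 w=0.040726

k=0: b·v=39.7×1.972=78.288400; √(2b)=8.910668; u=(78.288400+11.025)/8.910668=10.023199, w=(78.288400−11.025)/8.910668=7.548637
k=1: b·v=39.7×3.052=121.164400; √(2b)=8.910668; u=(121.164400+14.021)/8.910668=15.171186, w=(121.164400−14.021)/8.910668=12.024172
k=2: b·v=39.7×(-1.37)=-54.389000; √(2b)=8.910668; u=(-54.389000+(-4.601))/8.910668=-6.620155, w=(-54.389000−(-4.601))/8.910668=-5.587460
k=3: b·v=39.7×0.647=25.685900; √(2b)=8.910668; u=(25.685900+25.323)/8.910668=5.724476, w=(25.685900−25.323)/8.910668=0.040726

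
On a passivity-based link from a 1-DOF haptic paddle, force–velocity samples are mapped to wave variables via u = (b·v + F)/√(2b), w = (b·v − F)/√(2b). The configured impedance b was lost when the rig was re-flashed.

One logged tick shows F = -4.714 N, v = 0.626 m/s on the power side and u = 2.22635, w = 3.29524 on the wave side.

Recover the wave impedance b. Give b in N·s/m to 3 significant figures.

u + w = 5.52159;  u + w = √(2b)·v, so √(2b) = 5.52159/0.626 = 8.82043.
b = (√(2b))²/2 = 77.80001/2 = 38.90000.
(Check via u − w = 2F/√(2b): u − w = -1.06889, 2F/√(2b) = -1.06888.)

b = 38.9 N·s/m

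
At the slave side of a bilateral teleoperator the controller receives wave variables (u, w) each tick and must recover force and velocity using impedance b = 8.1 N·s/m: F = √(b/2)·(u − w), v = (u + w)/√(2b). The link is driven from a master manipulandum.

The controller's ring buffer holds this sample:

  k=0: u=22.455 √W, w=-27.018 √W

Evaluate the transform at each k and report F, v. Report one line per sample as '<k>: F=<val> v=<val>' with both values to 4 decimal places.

k=0: u−w=49.4730, u+w=-4.5630; √(b/2)=2.0125, √(2b)=4.0249; F=2.0125×49.473=99.5625, v=-4.5630/4.0249=-1.1337

0: F=99.5625 v=-1.1337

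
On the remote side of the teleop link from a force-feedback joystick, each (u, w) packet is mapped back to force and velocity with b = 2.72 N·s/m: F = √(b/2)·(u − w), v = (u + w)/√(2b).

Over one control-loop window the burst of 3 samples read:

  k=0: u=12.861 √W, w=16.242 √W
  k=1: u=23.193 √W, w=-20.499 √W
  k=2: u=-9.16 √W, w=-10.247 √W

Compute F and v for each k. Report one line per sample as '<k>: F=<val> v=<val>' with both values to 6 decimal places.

k=0: u−w=-3.381000, u+w=29.103000; √(b/2)=1.166190, √(2b)=2.332381; F=1.166190×(-3.381)=-3.942890, v=29.103000/2.332381=12.477808
k=1: u−w=43.692000, u+w=2.694000; √(b/2)=1.166190, √(2b)=2.332381; F=1.166190×43.692=50.953190, v=2.694000/2.332381=1.155043
k=2: u−w=1.087000, u+w=-19.407000; √(b/2)=1.166190, √(2b)=2.332381; F=1.166190×1.087=1.267649, v=-19.407000/2.332381=-8.320683

0: F=-3.942890 v=12.477808
1: F=50.953190 v=1.155043
2: F=1.267649 v=-8.320683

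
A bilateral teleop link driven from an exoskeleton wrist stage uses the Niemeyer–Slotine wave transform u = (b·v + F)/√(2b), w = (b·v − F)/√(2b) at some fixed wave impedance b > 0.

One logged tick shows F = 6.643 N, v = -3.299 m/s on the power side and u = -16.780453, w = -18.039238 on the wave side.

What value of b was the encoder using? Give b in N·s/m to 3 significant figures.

b = 55.7 N·s/m

u + w = -34.819691;  u + w = √(2b)·v, so √(2b) = -34.819691/(-3.299) = 10.554620.
b = (√(2b))²/2 = 111.400001/2 = 55.700000.
(Check via u − w = 2F/√(2b): u − w = 1.258785, 2F/√(2b) = 1.258785.)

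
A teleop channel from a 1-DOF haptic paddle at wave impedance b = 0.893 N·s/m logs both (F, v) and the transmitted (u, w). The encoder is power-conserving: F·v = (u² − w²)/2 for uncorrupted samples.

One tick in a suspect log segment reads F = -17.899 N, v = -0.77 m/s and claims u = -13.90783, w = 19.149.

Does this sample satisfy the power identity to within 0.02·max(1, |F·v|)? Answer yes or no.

no

F·v = (-17.899)×(-0.77) = 13.78223 W.
(u² − w²)/2 = (193.42774 − 366.68420)/2 = -86.62823 W.
|Δ| = 100.41046;  2% of max(1, |F·v|) = 0.27564.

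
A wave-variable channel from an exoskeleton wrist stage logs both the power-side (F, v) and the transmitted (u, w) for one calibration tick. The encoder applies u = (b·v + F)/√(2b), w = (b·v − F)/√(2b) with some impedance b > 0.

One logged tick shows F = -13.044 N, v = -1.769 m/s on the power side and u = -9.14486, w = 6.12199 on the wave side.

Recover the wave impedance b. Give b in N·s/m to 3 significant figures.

b = 1.46 N·s/m

u + w = -3.02287;  u + w = √(2b)·v, so √(2b) = -3.02287/(-1.769) = 1.70880.
b = (√(2b))²/2 = 2.92000/2 = 1.46000.
(Check via u − w = 2F/√(2b): u − w = -15.26685, 2F/√(2b) = -15.26684.)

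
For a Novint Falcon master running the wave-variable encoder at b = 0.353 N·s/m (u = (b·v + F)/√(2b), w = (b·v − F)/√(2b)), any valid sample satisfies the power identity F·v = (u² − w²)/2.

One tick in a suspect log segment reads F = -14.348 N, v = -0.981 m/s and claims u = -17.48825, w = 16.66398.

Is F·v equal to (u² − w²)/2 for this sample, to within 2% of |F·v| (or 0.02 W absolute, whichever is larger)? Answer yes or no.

F·v = (-14.348)×(-0.981) = 14.0754 W.
(u² − w²)/2 = (305.8389 − 277.6882)/2 = 14.0753 W.
|Δ| = 0.0001;  2% of max(1, |F·v|) = 0.2815.

yes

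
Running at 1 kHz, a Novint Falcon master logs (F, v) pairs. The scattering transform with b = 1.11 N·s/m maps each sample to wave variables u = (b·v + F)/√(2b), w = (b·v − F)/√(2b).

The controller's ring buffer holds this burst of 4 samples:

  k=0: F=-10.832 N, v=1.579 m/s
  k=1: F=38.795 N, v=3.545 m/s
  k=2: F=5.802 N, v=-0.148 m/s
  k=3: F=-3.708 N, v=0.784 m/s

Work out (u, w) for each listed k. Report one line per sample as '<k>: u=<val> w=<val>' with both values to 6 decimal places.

0: u=-6.093634 w=8.446291
1: u=28.678465 w=-23.396534
2: u=3.783790 w=-4.004305
3: u=-1.904580 w=3.072713

k=0: b·v=1.11×1.579=1.752690; √(2b)=1.489966; u=(1.752690+(-10.832))/1.489966=-6.093634, w=(1.752690−(-10.832))/1.489966=8.446291
k=1: b·v=1.11×3.545=3.934950; √(2b)=1.489966; u=(3.934950+38.795)/1.489966=28.678465, w=(3.934950−38.795)/1.489966=-23.396534
k=2: b·v=1.11×(-0.148)=-0.164280; √(2b)=1.489966; u=(-0.164280+5.802)/1.489966=3.783790, w=(-0.164280−5.802)/1.489966=-4.004305
k=3: b·v=1.11×0.784=0.870240; √(2b)=1.489966; u=(0.870240+(-3.708))/1.489966=-1.904580, w=(0.870240−(-3.708))/1.489966=3.072713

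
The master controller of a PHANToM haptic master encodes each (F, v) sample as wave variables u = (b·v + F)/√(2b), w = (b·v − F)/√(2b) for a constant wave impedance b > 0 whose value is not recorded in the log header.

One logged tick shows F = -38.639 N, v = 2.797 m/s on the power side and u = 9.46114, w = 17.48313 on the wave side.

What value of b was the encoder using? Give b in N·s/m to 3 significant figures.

b = 46.4 N·s/m

u + w = 26.9443;  u + w = √(2b)·v, so √(2b) = 26.9443/2.797 = 9.6333.
b = (√(2b))²/2 = 92.8000/2 = 46.4000.
(Check via u − w = 2F/√(2b): u − w = -8.0220, 2F/√(2b) = -8.0220.)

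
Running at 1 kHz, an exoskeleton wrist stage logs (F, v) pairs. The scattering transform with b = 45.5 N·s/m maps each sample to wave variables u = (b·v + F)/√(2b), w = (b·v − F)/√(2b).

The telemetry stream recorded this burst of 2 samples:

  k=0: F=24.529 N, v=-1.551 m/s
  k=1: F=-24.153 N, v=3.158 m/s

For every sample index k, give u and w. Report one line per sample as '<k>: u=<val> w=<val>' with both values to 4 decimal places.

0: u=-4.8265 w=-9.9691
1: u=12.5308 w=17.5946

k=0: b·v=45.5×(-1.551)=-70.5705; √(2b)=9.5394; u=(-70.5705+24.529)/9.5394=-4.8265, w=(-70.5705−24.529)/9.5394=-9.9691
k=1: b·v=45.5×3.158=143.6890; √(2b)=9.5394; u=(143.6890+(-24.153))/9.5394=12.5308, w=(143.6890−(-24.153))/9.5394=17.5946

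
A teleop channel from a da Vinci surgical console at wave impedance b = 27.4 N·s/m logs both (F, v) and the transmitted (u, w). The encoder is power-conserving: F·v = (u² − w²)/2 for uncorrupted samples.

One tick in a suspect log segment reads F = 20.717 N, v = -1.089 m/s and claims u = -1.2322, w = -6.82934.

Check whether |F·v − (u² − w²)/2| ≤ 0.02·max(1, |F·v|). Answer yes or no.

yes

F·v = 20.717×(-1.089) = -22.56081 W.
(u² − w²)/2 = (1.51832 − 46.63988)/2 = -22.56078 W.
|Δ| = 0.00003;  2% of max(1, |F·v|) = 0.45122.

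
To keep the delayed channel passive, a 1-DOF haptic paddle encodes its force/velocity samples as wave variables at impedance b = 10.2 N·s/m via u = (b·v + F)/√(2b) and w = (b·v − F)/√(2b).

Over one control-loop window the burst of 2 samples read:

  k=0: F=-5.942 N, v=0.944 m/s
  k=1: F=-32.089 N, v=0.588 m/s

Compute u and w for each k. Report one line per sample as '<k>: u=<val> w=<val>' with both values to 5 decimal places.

0: u=0.81627 w=3.44743
1: u=-5.77673 w=8.43251

k=0: b·v=10.2×0.944=9.62880; √(2b)=4.51664; u=(9.62880+(-5.942))/4.51664=0.81627, w=(9.62880−(-5.942))/4.51664=3.44743
k=1: b·v=10.2×0.588=5.99760; √(2b)=4.51664; u=(5.99760+(-32.089))/4.51664=-5.77673, w=(5.99760−(-32.089))/4.51664=8.43251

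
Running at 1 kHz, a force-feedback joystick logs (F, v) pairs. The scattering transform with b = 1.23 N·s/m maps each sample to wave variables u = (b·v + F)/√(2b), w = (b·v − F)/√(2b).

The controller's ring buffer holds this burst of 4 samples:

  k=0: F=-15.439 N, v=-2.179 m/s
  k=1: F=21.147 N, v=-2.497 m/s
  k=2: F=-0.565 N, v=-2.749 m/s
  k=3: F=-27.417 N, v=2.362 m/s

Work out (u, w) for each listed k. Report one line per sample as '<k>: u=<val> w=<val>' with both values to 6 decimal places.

0: u=-11.552361 w=8.134733
1: u=11.524639 w=-15.441030
2: u=-2.516050 w=-1.795588
3: u=-15.628115 w=19.332767

k=0: b·v=1.23×(-2.179)=-2.680170; √(2b)=1.568439; u=(-2.680170+(-15.439))/1.568439=-11.552361, w=(-2.680170−(-15.439))/1.568439=8.134733
k=1: b·v=1.23×(-2.497)=-3.071310; √(2b)=1.568439; u=(-3.071310+21.147)/1.568439=11.524639, w=(-3.071310−21.147)/1.568439=-15.441030
k=2: b·v=1.23×(-2.749)=-3.381270; √(2b)=1.568439; u=(-3.381270+(-0.565))/1.568439=-2.516050, w=(-3.381270−(-0.565))/1.568439=-1.795588
k=3: b·v=1.23×2.362=2.905260; √(2b)=1.568439; u=(2.905260+(-27.417))/1.568439=-15.628115, w=(2.905260−(-27.417))/1.568439=19.332767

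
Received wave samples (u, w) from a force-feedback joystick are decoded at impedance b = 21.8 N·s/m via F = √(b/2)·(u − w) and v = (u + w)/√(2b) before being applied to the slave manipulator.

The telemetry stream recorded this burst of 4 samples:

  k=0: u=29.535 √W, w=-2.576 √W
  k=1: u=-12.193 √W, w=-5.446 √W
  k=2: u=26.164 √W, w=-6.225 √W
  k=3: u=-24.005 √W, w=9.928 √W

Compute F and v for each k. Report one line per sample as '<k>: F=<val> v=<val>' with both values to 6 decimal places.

k=0: u−w=32.111000, u+w=26.959000; √(b/2)=3.301515, √(2b)=6.603030; F=3.301515×32.111=106.014942, v=26.959000/6.603030=4.082823
k=1: u−w=-6.747000, u+w=-17.639000; √(b/2)=3.301515, √(2b)=6.603030; F=3.301515×(-6.747)=-22.275320, v=-17.639000/6.603030=-2.671350
k=2: u−w=32.389000, u+w=19.939000; √(b/2)=3.301515, √(2b)=6.603030; F=3.301515×32.389=106.932763, v=19.939000/6.603030=3.019674
k=3: u−w=-33.933000, u+w=-14.077000; √(b/2)=3.301515, √(2b)=6.603030; F=3.301515×(-33.933)=-112.030302, v=-14.077000/6.603030=-2.131900

0: F=106.014942 v=4.082823
1: F=-22.275320 v=-2.671350
2: F=106.932763 v=3.019674
3: F=-112.030302 v=-2.131900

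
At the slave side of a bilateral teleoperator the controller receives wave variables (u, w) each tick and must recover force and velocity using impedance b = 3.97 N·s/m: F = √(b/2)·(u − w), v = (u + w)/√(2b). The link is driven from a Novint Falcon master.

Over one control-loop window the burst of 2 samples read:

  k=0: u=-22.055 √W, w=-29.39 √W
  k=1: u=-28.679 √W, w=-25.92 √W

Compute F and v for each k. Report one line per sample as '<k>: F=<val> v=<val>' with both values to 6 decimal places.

0: F=10.334284 v=-18.257147
1: F=-3.887156 v=-19.376460

k=0: u−w=7.335000, u+w=-51.445000; √(b/2)=1.408900, √(2b)=2.817801; F=1.408900×7.335=10.334284, v=-51.445000/2.817801=-18.257147
k=1: u−w=-2.759000, u+w=-54.599000; √(b/2)=1.408900, √(2b)=2.817801; F=1.408900×(-2.759)=-3.887156, v=-54.599000/2.817801=-19.376460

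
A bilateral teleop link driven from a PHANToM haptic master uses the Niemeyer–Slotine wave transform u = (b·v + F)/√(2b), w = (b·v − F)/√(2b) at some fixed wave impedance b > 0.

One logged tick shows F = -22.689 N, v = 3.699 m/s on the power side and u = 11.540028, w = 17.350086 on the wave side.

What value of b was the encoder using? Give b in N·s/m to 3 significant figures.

u + w = 28.890114;  u + w = √(2b)·v, so √(2b) = 28.890114/3.699 = 7.810250.
b = (√(2b))²/2 = 61.000002/2 = 30.500001.
(Check via u − w = 2F/√(2b): u − w = -5.810058, 2F/√(2b) = -5.810057.)

b = 30.5 N·s/m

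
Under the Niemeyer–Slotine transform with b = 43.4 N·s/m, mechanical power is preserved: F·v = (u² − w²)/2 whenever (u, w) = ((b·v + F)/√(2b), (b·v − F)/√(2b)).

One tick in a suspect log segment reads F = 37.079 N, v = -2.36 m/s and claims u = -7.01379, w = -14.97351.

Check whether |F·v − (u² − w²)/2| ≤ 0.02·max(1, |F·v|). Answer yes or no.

yes

F·v = 37.079×(-2.36) = -87.5064 W.
(u² − w²)/2 = (49.1933 − 224.2060)/2 = -87.5064 W.
|Δ| = 0.0001;  2% of max(1, |F·v|) = 1.7501.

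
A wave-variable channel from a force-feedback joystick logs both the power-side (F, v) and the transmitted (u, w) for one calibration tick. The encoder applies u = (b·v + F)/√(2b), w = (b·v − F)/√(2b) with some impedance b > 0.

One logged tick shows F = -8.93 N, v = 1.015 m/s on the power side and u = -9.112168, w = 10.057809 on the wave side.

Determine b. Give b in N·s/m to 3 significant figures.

b = 0.434 N·s/m

u + w = 0.945641;  u + w = √(2b)·v, so √(2b) = 0.945641/1.015 = 0.931666.
b = (√(2b))²/2 = 0.868002/2 = 0.434001.
(Check via u − w = 2F/√(2b): u − w = -19.169977, 2F/√(2b) = -19.169960.)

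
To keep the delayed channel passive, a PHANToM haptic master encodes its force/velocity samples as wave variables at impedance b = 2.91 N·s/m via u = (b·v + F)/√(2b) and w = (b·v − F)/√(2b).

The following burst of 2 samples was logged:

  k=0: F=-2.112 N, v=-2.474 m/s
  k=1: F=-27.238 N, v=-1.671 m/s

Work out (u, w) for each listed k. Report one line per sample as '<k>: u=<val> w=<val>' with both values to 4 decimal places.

0: u=-3.8597 w=-2.1088
1: u=-13.3061 w=9.2749

k=0: b·v=2.91×(-2.474)=-7.1993; √(2b)=2.4125; u=(-7.1993+(-2.112))/2.4125=-3.8597, w=(-7.1993−(-2.112))/2.4125=-2.1088
k=1: b·v=2.91×(-1.671)=-4.8626; √(2b)=2.4125; u=(-4.8626+(-27.238))/2.4125=-13.3061, w=(-4.8626−(-27.238))/2.4125=9.2749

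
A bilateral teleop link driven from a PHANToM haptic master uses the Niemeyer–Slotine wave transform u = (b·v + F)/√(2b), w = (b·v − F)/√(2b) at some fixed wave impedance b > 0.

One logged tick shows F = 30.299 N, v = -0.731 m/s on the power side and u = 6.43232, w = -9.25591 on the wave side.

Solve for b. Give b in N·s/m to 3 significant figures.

b = 7.46 N·s/m

u + w = -2.82359;  u + w = √(2b)·v, so √(2b) = -2.82359/(-0.731) = 3.86264.
b = (√(2b))²/2 = 14.91999/2 = 7.45999.
(Check via u − w = 2F/√(2b): u − w = 15.68823, 2F/√(2b) = 15.68823.)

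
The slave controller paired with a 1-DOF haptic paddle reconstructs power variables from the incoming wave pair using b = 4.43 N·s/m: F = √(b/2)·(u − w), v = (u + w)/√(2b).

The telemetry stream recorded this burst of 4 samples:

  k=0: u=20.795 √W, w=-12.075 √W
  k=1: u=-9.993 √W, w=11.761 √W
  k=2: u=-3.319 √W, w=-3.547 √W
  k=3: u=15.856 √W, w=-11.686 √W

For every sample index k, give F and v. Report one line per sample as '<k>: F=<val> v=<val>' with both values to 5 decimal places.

k=0: u−w=32.87000, u+w=8.72000; √(b/2)=1.48829, √(2b)=2.97658; F=1.48829×32.87=48.92001, v=8.72000/2.97658=2.92954
k=1: u−w=-21.75400, u+w=1.76800; √(b/2)=1.48829, √(2b)=2.97658; F=1.48829×(-21.754)=-32.37621, v=1.76800/2.97658=0.59397
k=2: u−w=0.22800, u+w=-6.86600; √(b/2)=1.48829, √(2b)=2.97658; F=1.48829×0.228=0.33933, v=-6.86600/2.97658=-2.30668
k=3: u−w=27.54200, u+w=4.17000; √(b/2)=1.48829, √(2b)=2.97658; F=1.48829×27.542=40.99042, v=4.17000/2.97658=1.40094

0: F=48.92001 v=2.92954
1: F=-32.37621 v=0.59397
2: F=0.33933 v=-2.30668
3: F=40.99042 v=1.40094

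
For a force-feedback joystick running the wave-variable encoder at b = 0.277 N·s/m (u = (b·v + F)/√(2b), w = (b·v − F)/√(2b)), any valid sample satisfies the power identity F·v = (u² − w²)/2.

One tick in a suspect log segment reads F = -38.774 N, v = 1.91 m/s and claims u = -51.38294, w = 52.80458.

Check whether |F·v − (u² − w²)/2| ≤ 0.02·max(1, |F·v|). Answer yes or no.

yes

F·v = (-38.774)×1.91 = -74.0583 W.
(u² − w²)/2 = (2640.2065 − 2788.3237)/2 = -74.0586 W.
|Δ| = 0.0002;  2% of max(1, |F·v|) = 1.4812.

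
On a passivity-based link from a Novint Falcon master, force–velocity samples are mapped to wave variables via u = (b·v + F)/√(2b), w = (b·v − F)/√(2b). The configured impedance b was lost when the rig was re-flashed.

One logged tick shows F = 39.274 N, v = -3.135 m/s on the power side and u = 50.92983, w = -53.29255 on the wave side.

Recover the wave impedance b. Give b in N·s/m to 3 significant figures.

b = 0.284 N·s/m

u + w = -2.36272;  u + w = √(2b)·v, so √(2b) = -2.36272/(-3.135) = 0.75366.
b = (√(2b))²/2 = 0.56800/2 = 0.28400.
(Check via u − w = 2F/√(2b): u − w = 104.22238, 2F/√(2b) = 104.22224.)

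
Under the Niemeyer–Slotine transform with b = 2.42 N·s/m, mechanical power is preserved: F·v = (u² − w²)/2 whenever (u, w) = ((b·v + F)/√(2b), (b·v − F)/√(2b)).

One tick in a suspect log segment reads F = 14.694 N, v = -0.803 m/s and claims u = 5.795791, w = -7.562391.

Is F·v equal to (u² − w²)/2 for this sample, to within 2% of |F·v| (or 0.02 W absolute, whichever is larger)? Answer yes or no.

F·v = 14.694×(-0.803) = -11.799282 W.
(u² − w²)/2 = (33.591193 − 57.189758)/2 = -11.799282 W.
|Δ| = 0.000000;  2% of max(1, |F·v|) = 0.235986.

yes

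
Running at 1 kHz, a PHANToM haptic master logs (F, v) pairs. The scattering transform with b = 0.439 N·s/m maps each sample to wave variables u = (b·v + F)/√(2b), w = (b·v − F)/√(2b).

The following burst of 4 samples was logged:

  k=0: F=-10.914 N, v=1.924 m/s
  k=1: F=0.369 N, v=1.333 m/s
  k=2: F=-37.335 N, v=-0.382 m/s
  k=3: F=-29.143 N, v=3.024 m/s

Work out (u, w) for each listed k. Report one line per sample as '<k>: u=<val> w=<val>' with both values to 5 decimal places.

k=0: b·v=0.439×1.924=0.84464; √(2b)=0.93702; u=(0.84464+(-10.914))/0.93702=-10.74620, w=(0.84464−(-10.914))/0.93702=12.54902
k=1: b·v=0.439×1.333=0.58519; √(2b)=0.93702; u=(0.58519+0.369)/0.93702=1.01832, w=(0.58519−0.369)/0.93702=0.23072
k=2: b·v=0.439×(-0.382)=-0.16770; √(2b)=0.93702; u=(-0.16770+(-37.335))/0.93702=-40.02352, w=(-0.16770−(-37.335))/0.93702=39.66558
k=3: b·v=0.439×3.024=1.32754; √(2b)=0.93702; u=(1.32754+(-29.143))/0.93702=-29.68514, w=(1.32754−(-29.143))/0.93702=32.51867

0: u=-10.74620 w=12.54902
1: u=1.01832 w=0.23072
2: u=-40.02352 w=39.66558
3: u=-29.68514 w=32.51867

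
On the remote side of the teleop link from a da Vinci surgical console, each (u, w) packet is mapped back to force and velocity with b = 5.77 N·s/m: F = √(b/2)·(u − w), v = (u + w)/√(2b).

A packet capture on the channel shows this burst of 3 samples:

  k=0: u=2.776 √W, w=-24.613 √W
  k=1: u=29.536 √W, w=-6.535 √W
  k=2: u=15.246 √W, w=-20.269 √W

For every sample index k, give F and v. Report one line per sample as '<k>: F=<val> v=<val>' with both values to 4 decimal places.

k=0: u−w=27.3890, u+w=-21.8370; √(b/2)=1.6985, √(2b)=3.3971; F=1.6985×27.389=46.5210, v=-21.8370/3.3971=-6.4282
k=1: u−w=36.0710, u+w=23.0010; √(b/2)=1.6985, √(2b)=3.3971; F=1.6985×36.071=61.2676, v=23.0010/3.3971=6.7709
k=2: u−w=35.5150, u+w=-5.0230; √(b/2)=1.6985, √(2b)=3.3971; F=1.6985×35.515=60.3232, v=-5.0230/3.3971=-1.4786

0: F=46.5210 v=-6.4282
1: F=61.2676 v=6.7709
2: F=60.3232 v=-1.4786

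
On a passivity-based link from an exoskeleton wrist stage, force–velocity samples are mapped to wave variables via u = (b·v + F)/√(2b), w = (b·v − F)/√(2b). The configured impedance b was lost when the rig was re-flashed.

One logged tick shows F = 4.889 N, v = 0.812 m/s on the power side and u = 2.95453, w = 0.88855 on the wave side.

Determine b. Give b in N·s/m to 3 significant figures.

u + w = 3.84308;  u + w = √(2b)·v, so √(2b) = 3.84308/0.812 = 4.73286.
b = (√(2b))²/2 = 22.39994/2 = 11.19997.
(Check via u − w = 2F/√(2b): u − w = 2.06598, 2F/√(2b) = 2.06598.)

b = 11.2 N·s/m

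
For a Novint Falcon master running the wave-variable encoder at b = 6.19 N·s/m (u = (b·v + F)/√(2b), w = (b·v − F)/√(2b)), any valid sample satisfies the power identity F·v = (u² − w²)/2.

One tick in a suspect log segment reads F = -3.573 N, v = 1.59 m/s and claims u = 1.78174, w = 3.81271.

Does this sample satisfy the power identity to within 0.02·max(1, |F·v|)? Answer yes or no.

yes

F·v = (-3.573)×1.59 = -5.68107 W.
(u² − w²)/2 = (3.17460 − 14.53676)/2 = -5.68108 W.
|Δ| = 0.00001;  2% of max(1, |F·v|) = 0.11362.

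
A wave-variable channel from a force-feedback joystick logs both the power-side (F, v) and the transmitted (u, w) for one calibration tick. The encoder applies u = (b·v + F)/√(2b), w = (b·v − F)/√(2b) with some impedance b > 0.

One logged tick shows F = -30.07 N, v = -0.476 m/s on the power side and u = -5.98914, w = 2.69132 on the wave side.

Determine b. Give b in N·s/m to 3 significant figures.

b = 24 N·s/m

u + w = -3.2978;  u + w = √(2b)·v, so √(2b) = -3.2978/(-0.476) = 6.9282.
b = (√(2b))²/2 = 47.9999/2 = 23.9999.
(Check via u − w = 2F/√(2b): u − w = -8.6805, 2F/√(2b) = -8.6805.)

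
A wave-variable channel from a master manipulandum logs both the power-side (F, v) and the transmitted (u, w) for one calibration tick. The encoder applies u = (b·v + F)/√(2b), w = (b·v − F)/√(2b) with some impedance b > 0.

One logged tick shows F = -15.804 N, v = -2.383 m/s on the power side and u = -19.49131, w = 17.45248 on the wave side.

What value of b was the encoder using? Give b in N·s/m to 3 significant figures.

u + w = -2.0388;  u + w = √(2b)·v, so √(2b) = -2.0388/(-2.383) = 0.8556.
b = (√(2b))²/2 = 0.7320/2 = 0.3660.
(Check via u − w = 2F/√(2b): u − w = -36.9438, 2F/√(2b) = -36.9437.)

b = 0.366 N·s/m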